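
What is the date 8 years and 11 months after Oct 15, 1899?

September 15, 1908

Advancing 8 years and 11 months from October 15, 1899.
+8 years → 1907; month 10 + 11 = 21, which is month 9 of year 1908 → September 1908.
Day 15 is valid in September, giving September 15, 1908.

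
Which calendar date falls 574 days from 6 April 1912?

November 1, 1913

Counting forward 574 days from April 6, 1912.
April has 30 days, so 30 − 6 = 24 days remain after April 6, 1912; 574 − 24 = 550 left.
May 1912 has 31 days: 550 − 31 = 519 left.
June 1912 has 30 days: 519 − 30 = 489 left.
July 1912 has 31 days: 489 − 31 = 458 left.
August 1912 has 31 days: 458 − 31 = 427 left.
September 1912 has 30 days: 427 − 30 = 397 left.
October 1912 has 31 days: 397 − 31 = 366 left.
November 1912 has 30 days: 366 − 30 = 336 left.
December 1912 has 31 days: 336 − 31 = 305 left.
January 1913 has 31 days: 305 − 31 = 274 left.
February 1913 has 28 days (1913 is not a leap year): 274 − 28 = 246 left.
March 1913 has 31 days: 246 − 31 = 215 left.
April 1913 has 30 days: 215 − 30 = 185 left.
May 1913 has 31 days: 185 − 31 = 154 left.
June 1913 has 30 days: 154 − 30 = 124 left.
July 1913 has 31 days: 124 − 31 = 93 left.
August 1913 has 31 days: 93 − 31 = 62 left.
September 1913 has 30 days: 62 − 30 = 32 left.
October 1913 has 31 days: 32 − 31 = 1 left.
1 day into November 1913 → November 1, 1913.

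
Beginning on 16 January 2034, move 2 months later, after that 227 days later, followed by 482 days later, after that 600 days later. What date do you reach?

October 15, 2037

Advancing 2 months from January 16, 2034:
month 1 + 2 = 3 → March 2034.
Day 16 is valid in March, giving March 16, 2034.
Advancing 227 days from March 16, 2034:
March has 31 days, so 31 − 16 = 15 days remain after March 16, 2034; 227 − 15 = 212 left.
April 2034 has 30 days: 212 − 30 = 182 left.
May 2034 has 31 days: 182 − 31 = 151 left.
June 2034 has 30 days: 151 − 30 = 121 left.
July 2034 has 31 days: 121 − 31 = 90 left.
August 2034 has 31 days: 90 − 31 = 59 left.
September 2034 has 30 days: 59 − 30 = 29 left.
29 days into October 2034 → October 29, 2034.
Adding 482 days from October 29, 2034:
October has 31 days, so 31 − 29 = 2 days remain after October 29, 2034; 482 − 2 = 480 left.
November 2034 has 30 days: 480 − 30 = 450 left.
December 2034 has 31 days: 450 − 31 = 419 left.
January 2035 has 31 days: 419 − 31 = 388 left.
February 2035 has 28 days (2035 is not a leap year): 388 − 28 = 360 left.
March 2035 has 31 days: 360 − 31 = 329 left.
April 2035 has 30 days: 329 − 30 = 299 left.
May 2035 has 31 days: 299 − 31 = 268 left.
June 2035 has 30 days: 268 − 30 = 238 left.
July 2035 has 31 days: 238 − 31 = 207 left.
August 2035 has 31 days: 207 − 31 = 176 left.
September 2035 has 30 days: 176 − 30 = 146 left.
October 2035 has 31 days: 146 − 31 = 115 left.
November 2035 has 30 days: 115 − 30 = 85 left.
December 2035 has 31 days: 85 − 31 = 54 left.
January 2036 has 31 days: 54 − 31 = 23 left.
23 days into February 2036 → February 23, 2036.
Adding 600 days from February 23, 2036:
February has 29 days, so 29 − 23 = 6 days remain after February 23, 2036; 600 − 6 = 594 left.
March 2036 has 31 days: 594 − 31 = 563 left.
April 2036 has 30 days: 563 − 30 = 533 left.
May 2036 has 31 days: 533 − 31 = 502 left.
June 2036 has 30 days: 502 − 30 = 472 left.
July 2036 has 31 days: 472 − 31 = 441 left.
August 2036 has 31 days: 441 − 31 = 410 left.
September 2036 has 30 days: 410 − 30 = 380 left.
October 2036 has 31 days: 380 − 31 = 349 left.
November 2036 has 30 days: 349 − 30 = 319 left.
December 2036 has 31 days: 319 − 31 = 288 left.
January 2037 has 31 days: 288 − 31 = 257 left.
February 2037 has 28 days (2037 is not a leap year): 257 − 28 = 229 left.
March 2037 has 31 days: 229 − 31 = 198 left.
April 2037 has 30 days: 198 − 30 = 168 left.
May 2037 has 31 days: 168 − 31 = 137 left.
June 2037 has 30 days: 137 − 30 = 107 left.
July 2037 has 31 days: 107 − 31 = 76 left.
August 2037 has 31 days: 76 − 31 = 45 left.
September 2037 has 30 days: 45 − 30 = 15 left.
15 days into October 2037 → October 15, 2037.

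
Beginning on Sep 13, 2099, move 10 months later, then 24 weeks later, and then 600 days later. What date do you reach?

August 20, 2102

Counting forward 10 months from September 13, 2099:
month 9 + 10 = 19, which is month 7 of year 2100 → July 2100.
Day 13 is valid in July, giving July 13, 2100.
Advancing 24 weeks (= 168 days) from July 13, 2100:
July has 31 days, so 31 − 13 = 18 days remain after July 13, 2100; 168 − 18 = 150 left.
August 2100 has 31 days: 150 − 31 = 119 left.
September 2100 has 30 days: 119 − 30 = 89 left.
October 2100 has 31 days: 89 − 31 = 58 left.
November 2100 has 30 days: 58 − 30 = 28 left.
28 days into December 2100 → December 28, 2100.
Adding 600 days from December 28, 2100:
December has 31 days, so 31 − 28 = 3 days remain after December 28, 2100; 600 − 3 = 597 left.
January 2101 has 31 days: 597 − 31 = 566 left.
February 2101 has 28 days (2101 is not a leap year): 566 − 28 = 538 left.
March 2101 has 31 days: 538 − 31 = 507 left.
April 2101 has 30 days: 507 − 30 = 477 left.
May 2101 has 31 days: 477 − 31 = 446 left.
June 2101 has 30 days: 446 − 30 = 416 left.
July 2101 has 31 days: 416 − 31 = 385 left.
August 2101 has 31 days: 385 − 31 = 354 left.
September 2101 has 30 days: 354 − 30 = 324 left.
October 2101 has 31 days: 324 − 31 = 293 left.
November 2101 has 30 days: 293 − 30 = 263 left.
December 2101 has 31 days: 263 − 31 = 232 left.
January 2102 has 31 days: 232 − 31 = 201 left.
February 2102 has 28 days (2102 is not a leap year): 201 − 28 = 173 left.
March 2102 has 31 days: 173 − 31 = 142 left.
April 2102 has 30 days: 142 − 30 = 112 left.
May 2102 has 31 days: 112 − 31 = 81 left.
June 2102 has 30 days: 81 − 30 = 51 left.
July 2102 has 31 days: 51 − 31 = 20 left.
20 days into August 2102 → August 20, 2102.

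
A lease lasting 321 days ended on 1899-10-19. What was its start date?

Counting back 321 days from October 19, 1899.
Going back 19 days from October 19, 1899 reaches the end of the previous month; 321 − 19 = 302 left.
September 1899 has 30 days: 302 − 30 = 272 left.
August 1899 has 31 days: 272 − 31 = 241 left.
July 1899 has 31 days: 241 − 31 = 210 left.
June 1899 has 30 days: 210 − 30 = 180 left.
May 1899 has 31 days: 180 − 31 = 149 left.
April 1899 has 30 days: 149 − 30 = 119 left.
March 1899 has 31 days: 119 − 31 = 88 left.
February 1899 has 28 days (1899 is not a leap year): 88 − 28 = 60 left.
January 1899 has 31 days: 60 − 31 = 29 left.
December 1898 has 31 days; 31 − 29 = 2 → December 2, 1898.

December 2, 1898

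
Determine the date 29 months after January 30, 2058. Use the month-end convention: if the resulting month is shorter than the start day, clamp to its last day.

June 30, 2060

Advancing 29 months from January 30, 2058.
month 1 + 29 = 30, which is month 6 of year 2060 → June 2060.
Day 30 is valid in June, giving June 30, 2060.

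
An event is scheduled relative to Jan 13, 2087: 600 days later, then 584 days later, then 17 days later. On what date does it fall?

Advancing 600 days from January 13, 2087:
January has 31 days, so 31 − 13 = 18 days remain after January 13, 2087; 600 − 18 = 582 left.
February 2087 has 28 days (2087 is not a leap year): 582 − 28 = 554 left.
March 2087 has 31 days: 554 − 31 = 523 left.
April 2087 has 30 days: 523 − 30 = 493 left.
May 2087 has 31 days: 493 − 31 = 462 left.
June 2087 has 30 days: 462 − 30 = 432 left.
July 2087 has 31 days: 432 − 31 = 401 left.
August 2087 has 31 days: 401 − 31 = 370 left.
September 2087 has 30 days: 370 − 30 = 340 left.
October 2087 has 31 days: 340 − 31 = 309 left.
November 2087 has 30 days: 309 − 30 = 279 left.
December 2087 has 31 days: 279 − 31 = 248 left.
January 2088 has 31 days: 248 − 31 = 217 left.
February 2088 has 29 days (2088 is a leap year): 217 − 29 = 188 left.
March 2088 has 31 days: 188 − 31 = 157 left.
April 2088 has 30 days: 157 − 30 = 127 left.
May 2088 has 31 days: 127 − 31 = 96 left.
June 2088 has 30 days: 96 − 30 = 66 left.
July 2088 has 31 days: 66 − 31 = 35 left.
August 2088 has 31 days: 35 − 31 = 4 left.
4 days into September 2088 → September 4, 2088.
Counting forward 584 days from September 4, 2088:
September has 30 days, so 30 − 4 = 26 days remain after September 4, 2088; 584 − 26 = 558 left.
October 2088 has 31 days: 558 − 31 = 527 left.
November 2088 has 30 days: 527 − 30 = 497 left.
December 2088 has 31 days: 497 − 31 = 466 left.
January 2089 has 31 days: 466 − 31 = 435 left.
February 2089 has 28 days (2089 is not a leap year): 435 − 28 = 407 left.
March 2089 has 31 days: 407 − 31 = 376 left.
April 2089 has 30 days: 376 − 30 = 346 left.
May 2089 has 31 days: 346 − 31 = 315 left.
June 2089 has 30 days: 315 − 30 = 285 left.
July 2089 has 31 days: 285 − 31 = 254 left.
August 2089 has 31 days: 254 − 31 = 223 left.
September 2089 has 30 days: 223 − 30 = 193 left.
October 2089 has 31 days: 193 − 31 = 162 left.
November 2089 has 30 days: 162 − 30 = 132 left.
December 2089 has 31 days: 132 − 31 = 101 left.
January 2090 has 31 days: 101 − 31 = 70 left.
February 2090 has 28 days (2090 is not a leap year): 70 − 28 = 42 left.
March 2090 has 31 days: 42 − 31 = 11 left.
11 days into April 2090 → April 11, 2090.
Advancing 17 days from April 11, 2090:
April has 30 days; 11 + 17 = 28, still in April.

April 28, 2090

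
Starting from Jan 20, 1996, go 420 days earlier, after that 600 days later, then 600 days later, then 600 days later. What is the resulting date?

October 31, 1999

Subtracting 420 days from January 20, 1996:
Going back 20 days from January 20, 1996 reaches the end of the previous month; 420 − 20 = 400 left.
December 1995 has 31 days: 400 − 31 = 369 left.
November 1995 has 30 days: 369 − 30 = 339 left.
October 1995 has 31 days: 339 − 31 = 308 left.
September 1995 has 30 days: 308 − 30 = 278 left.
August 1995 has 31 days: 278 − 31 = 247 left.
July 1995 has 31 days: 247 − 31 = 216 left.
June 1995 has 30 days: 216 − 30 = 186 left.
May 1995 has 31 days: 186 − 31 = 155 left.
April 1995 has 30 days: 155 − 30 = 125 left.
March 1995 has 31 days: 125 − 31 = 94 left.
February 1995 has 28 days (1995 is not a leap year): 94 − 28 = 66 left.
January 1995 has 31 days: 66 − 31 = 35 left.
December 1994 has 31 days: 35 − 31 = 4 left.
November 1994 has 30 days; 30 − 4 = 26 → November 26, 1994.
Adding 600 days from November 26, 1994:
November has 30 days, so 30 − 26 = 4 days remain after November 26, 1994; 600 − 4 = 596 left.
December 1994 has 31 days: 596 − 31 = 565 left.
January 1995 has 31 days: 565 − 31 = 534 left.
February 1995 has 28 days (1995 is not a leap year): 534 − 28 = 506 left.
March 1995 has 31 days: 506 − 31 = 475 left.
April 1995 has 30 days: 475 − 30 = 445 left.
May 1995 has 31 days: 445 − 31 = 414 left.
June 1995 has 30 days: 414 − 30 = 384 left.
July 1995 has 31 days: 384 − 31 = 353 left.
August 1995 has 31 days: 353 − 31 = 322 left.
September 1995 has 30 days: 322 − 30 = 292 left.
October 1995 has 31 days: 292 − 31 = 261 left.
November 1995 has 30 days: 261 − 30 = 231 left.
December 1995 has 31 days: 231 − 31 = 200 left.
January 1996 has 31 days: 200 − 31 = 169 left.
February 1996 has 29 days (1996 is a leap year): 169 − 29 = 140 left.
March 1996 has 31 days: 140 − 31 = 109 left.
April 1996 has 30 days: 109 − 30 = 79 left.
May 1996 has 31 days: 79 − 31 = 48 left.
June 1996 has 30 days: 48 − 30 = 18 left.
18 days into July 1996 → July 18, 1996.
Advancing 600 days from July 18, 1996:
July has 31 days, so 31 − 18 = 13 days remain after July 18, 1996; 600 − 13 = 587 left.
August 1996 has 31 days: 587 − 31 = 556 left.
September 1996 has 30 days: 556 − 30 = 526 left.
October 1996 has 31 days: 526 − 31 = 495 left.
November 1996 has 30 days: 495 − 30 = 465 left.
December 1996 has 31 days: 465 − 31 = 434 left.
January 1997 has 31 days: 434 − 31 = 403 left.
February 1997 has 28 days (1997 is not a leap year): 403 − 28 = 375 left.
March 1997 has 31 days: 375 − 31 = 344 left.
April 1997 has 30 days: 344 − 30 = 314 left.
May 1997 has 31 days: 314 − 31 = 283 left.
June 1997 has 30 days: 283 − 30 = 253 left.
July 1997 has 31 days: 253 − 31 = 222 left.
August 1997 has 31 days: 222 − 31 = 191 left.
September 1997 has 30 days: 191 − 30 = 161 left.
October 1997 has 31 days: 161 − 31 = 130 left.
November 1997 has 30 days: 130 − 30 = 100 left.
December 1997 has 31 days: 100 − 31 = 69 left.
January 1998 has 31 days: 69 − 31 = 38 left.
February 1998 has 28 days (1998 is not a leap year): 38 − 28 = 10 left.
10 days into March 1998 → March 10, 1998.
Adding 600 days from March 10, 1998:
March has 31 days, so 31 − 10 = 21 days remain after March 10, 1998; 600 − 21 = 579 left.
April 1998 has 30 days: 579 − 30 = 549 left.
May 1998 has 31 days: 549 − 31 = 518 left.
June 1998 has 30 days: 518 − 30 = 488 left.
July 1998 has 31 days: 488 − 31 = 457 left.
August 1998 has 31 days: 457 − 31 = 426 left.
September 1998 has 30 days: 426 − 30 = 396 left.
October 1998 has 31 days: 396 − 31 = 365 left.
November 1998 has 30 days: 365 − 30 = 335 left.
December 1998 has 31 days: 335 − 31 = 304 left.
January 1999 has 31 days: 304 − 31 = 273 left.
February 1999 has 28 days (1999 is not a leap year): 273 − 28 = 245 left.
March 1999 has 31 days: 245 − 31 = 214 left.
April 1999 has 30 days: 214 − 30 = 184 left.
May 1999 has 31 days: 184 − 31 = 153 left.
June 1999 has 30 days: 153 − 30 = 123 left.
July 1999 has 31 days: 123 − 31 = 92 left.
August 1999 has 31 days: 92 − 31 = 61 left.
September 1999 has 30 days: 61 − 30 = 31 left.
31 days into October 1999 → October 31, 1999.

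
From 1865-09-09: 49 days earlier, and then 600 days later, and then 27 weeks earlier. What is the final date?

September 6, 1866

Going back 49 days from September 9, 1865:
Going back 9 days from September 9, 1865 reaches the end of the previous month; 49 − 9 = 40 left.
August 1865 has 31 days: 40 − 31 = 9 left.
July 1865 has 31 days; 31 − 9 = 22 → July 22, 1865.
Advancing 600 days from July 22, 1865:
July has 31 days, so 31 − 22 = 9 days remain after July 22, 1865; 600 − 9 = 591 left.
August 1865 has 31 days: 591 − 31 = 560 left.
September 1865 has 30 days: 560 − 30 = 530 left.
October 1865 has 31 days: 530 − 31 = 499 left.
November 1865 has 30 days: 499 − 30 = 469 left.
December 1865 has 31 days: 469 − 31 = 438 left.
January 1866 has 31 days: 438 − 31 = 407 left.
February 1866 has 28 days (1866 is not a leap year): 407 − 28 = 379 left.
March 1866 has 31 days: 379 − 31 = 348 left.
April 1866 has 30 days: 348 − 30 = 318 left.
May 1866 has 31 days: 318 − 31 = 287 left.
June 1866 has 30 days: 287 − 30 = 257 left.
July 1866 has 31 days: 257 − 31 = 226 left.
August 1866 has 31 days: 226 − 31 = 195 left.
September 1866 has 30 days: 195 − 30 = 165 left.
October 1866 has 31 days: 165 − 31 = 134 left.
November 1866 has 30 days: 134 − 30 = 104 left.
December 1866 has 31 days: 104 − 31 = 73 left.
January 1867 has 31 days: 73 − 31 = 42 left.
February 1867 has 28 days (1867 is not a leap year): 42 − 28 = 14 left.
14 days into March 1867 → March 14, 1867.
Going back 27 weeks (= 189 days) from March 14, 1867:
Going back 14 days from March 14, 1867 reaches the end of the previous month; 189 − 14 = 175 left.
February 1867 has 28 days (1867 is not a leap year): 175 − 28 = 147 left.
January 1867 has 31 days: 147 − 31 = 116 left.
December 1866 has 31 days: 116 − 31 = 85 left.
November 1866 has 30 days: 85 − 30 = 55 left.
October 1866 has 31 days: 55 − 31 = 24 left.
September 1866 has 30 days; 30 − 24 = 6 → September 6, 1866.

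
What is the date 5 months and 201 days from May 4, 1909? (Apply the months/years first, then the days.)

Counting forward 5 months and 201 days from May 4, 1909: first the month/year part, then the days.
month 5 + 5 = 10 → October 1909.
Day 4 is valid in October, giving October 4, 1909.
Now add 201 days from October 4, 1909.
October has 31 days, so 31 − 4 = 27 days remain after October 4, 1909; 201 − 27 = 174 left.
November 1909 has 30 days: 174 − 30 = 144 left.
December 1909 has 31 days: 144 − 31 = 113 left.
January 1910 has 31 days: 113 − 31 = 82 left.
February 1910 has 28 days (1910 is not a leap year): 82 − 28 = 54 left.
March 1910 has 31 days: 54 − 31 = 23 left.
23 days into April 1910 → April 23, 1910.

April 23, 1910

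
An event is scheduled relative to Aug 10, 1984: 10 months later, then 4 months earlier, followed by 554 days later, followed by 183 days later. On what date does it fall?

February 17, 1987

Advancing 10 months from August 10, 1984:
month 8 + 10 = 18, which is month 6 of year 1985 → June 1985.
Day 10 is valid in June, giving June 10, 1985.
Counting back 4 months from June 10, 1985:
month 6 − 4 = 2 → February 1985.
Day 10 is valid in February, giving February 10, 1985.
Counting forward 554 days from February 10, 1985:
February has 28 days, so 28 − 10 = 18 days remain after February 10, 1985; 554 − 18 = 536 left.
March 1985 has 31 days: 536 − 31 = 505 left.
April 1985 has 30 days: 505 − 30 = 475 left.
May 1985 has 31 days: 475 − 31 = 444 left.
June 1985 has 30 days: 444 − 30 = 414 left.
July 1985 has 31 days: 414 − 31 = 383 left.
August 1985 has 31 days: 383 − 31 = 352 left.
September 1985 has 30 days: 352 − 30 = 322 left.
October 1985 has 31 days: 322 − 31 = 291 left.
November 1985 has 30 days: 291 − 30 = 261 left.
December 1985 has 31 days: 261 − 31 = 230 left.
January 1986 has 31 days: 230 − 31 = 199 left.
February 1986 has 28 days (1986 is not a leap year): 199 − 28 = 171 left.
March 1986 has 31 days: 171 − 31 = 140 left.
April 1986 has 30 days: 140 − 30 = 110 left.
May 1986 has 31 days: 110 − 31 = 79 left.
June 1986 has 30 days: 79 − 30 = 49 left.
July 1986 has 31 days: 49 − 31 = 18 left.
18 days into August 1986 → August 18, 1986.
Adding 183 days from August 18, 1986:
August has 31 days, so 31 − 18 = 13 days remain after August 18, 1986; 183 − 13 = 170 left.
September 1986 has 30 days: 170 − 30 = 140 left.
October 1986 has 31 days: 140 − 31 = 109 left.
November 1986 has 30 days: 109 − 30 = 79 left.
December 1986 has 31 days: 79 − 31 = 48 left.
January 1987 has 31 days: 48 − 31 = 17 left.
17 days into February 1987 → February 17, 1987.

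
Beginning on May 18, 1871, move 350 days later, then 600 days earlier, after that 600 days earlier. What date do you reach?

Counting forward 350 days from May 18, 1871:
May has 31 days, so 31 − 18 = 13 days remain after May 18, 1871; 350 − 13 = 337 left.
June 1871 has 30 days: 337 − 30 = 307 left.
July 1871 has 31 days: 307 − 31 = 276 left.
August 1871 has 31 days: 276 − 31 = 245 left.
September 1871 has 30 days: 245 − 30 = 215 left.
October 1871 has 31 days: 215 − 31 = 184 left.
November 1871 has 30 days: 184 − 30 = 154 left.
December 1871 has 31 days: 154 − 31 = 123 left.
January 1872 has 31 days: 123 − 31 = 92 left.
February 1872 has 29 days (1872 is a leap year): 92 − 29 = 63 left.
March 1872 has 31 days: 63 − 31 = 32 left.
April 1872 has 30 days: 32 − 30 = 2 left.
2 days into May 1872 → May 2, 1872.
Counting back 600 days from May 2, 1872:
Going back 2 days from May 2, 1872 reaches the end of the previous month; 600 − 2 = 598 left.
April 1872 has 30 days: 598 − 30 = 568 left.
March 1872 has 31 days: 568 − 31 = 537 left.
February 1872 has 29 days (1872 is a leap year): 537 − 29 = 508 left.
January 1872 has 31 days: 508 − 31 = 477 left.
December 1871 has 31 days: 477 − 31 = 446 left.
November 1871 has 30 days: 446 − 30 = 416 left.
October 1871 has 31 days: 416 − 31 = 385 left.
September 1871 has 30 days: 385 − 30 = 355 left.
August 1871 has 31 days: 355 − 31 = 324 left.
July 1871 has 31 days: 324 − 31 = 293 left.
June 1871 has 30 days: 293 − 30 = 263 left.
May 1871 has 31 days: 263 − 31 = 232 left.
April 1871 has 30 days: 232 − 30 = 202 left.
March 1871 has 31 days: 202 − 31 = 171 left.
February 1871 has 28 days (1871 is not a leap year): 171 − 28 = 143 left.
January 1871 has 31 days: 143 − 31 = 112 left.
December 1870 has 31 days: 112 − 31 = 81 left.
November 1870 has 30 days: 81 − 30 = 51 left.
October 1870 has 31 days: 51 − 31 = 20 left.
September 1870 has 30 days; 30 − 20 = 10 → September 10, 1870.
Going back 600 days from September 10, 1870:
Going back 10 days from September 10, 1870 reaches the end of the previous month; 600 − 10 = 590 left.
August 1870 has 31 days: 590 − 31 = 559 left.
July 1870 has 31 days: 559 − 31 = 528 left.
June 1870 has 30 days: 528 − 30 = 498 left.
May 1870 has 31 days: 498 − 31 = 467 left.
April 1870 has 30 days: 467 − 30 = 437 left.
March 1870 has 31 days: 437 − 31 = 406 left.
February 1870 has 28 days (1870 is not a leap year): 406 − 28 = 378 left.
January 1870 has 31 days: 378 − 31 = 347 left.
December 1869 has 31 days: 347 − 31 = 316 left.
November 1869 has 30 days: 316 − 30 = 286 left.
October 1869 has 31 days: 286 − 31 = 255 left.
September 1869 has 30 days: 255 − 30 = 225 left.
August 1869 has 31 days: 225 − 31 = 194 left.
July 1869 has 31 days: 194 − 31 = 163 left.
June 1869 has 30 days: 163 − 30 = 133 left.
May 1869 has 31 days: 133 − 31 = 102 left.
April 1869 has 30 days: 102 − 30 = 72 left.
March 1869 has 31 days: 72 − 31 = 41 left.
February 1869 has 28 days (1869 is not a leap year): 41 − 28 = 13 left.
January 1869 has 31 days; 31 − 13 = 18 → January 18, 1869.

January 18, 1869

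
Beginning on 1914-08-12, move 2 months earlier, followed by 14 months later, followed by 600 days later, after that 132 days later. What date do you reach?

August 13, 1917

Subtracting 2 months from August 12, 1914:
month 8 − 2 = 6 → June 1914.
Day 12 is valid in June, giving June 12, 1914.
Adding 14 months from June 12, 1914:
month 6 + 14 = 20, which is month 8 of year 1915 → August 1915.
Day 12 is valid in August, giving August 12, 1915.
Counting forward 600 days from August 12, 1915:
August has 31 days, so 31 − 12 = 19 days remain after August 12, 1915; 600 − 19 = 581 left.
September 1915 has 30 days: 581 − 30 = 551 left.
October 1915 has 31 days: 551 − 31 = 520 left.
November 1915 has 30 days: 520 − 30 = 490 left.
December 1915 has 31 days: 490 − 31 = 459 left.
January 1916 has 31 days: 459 − 31 = 428 left.
February 1916 has 29 days (1916 is a leap year): 428 − 29 = 399 left.
March 1916 has 31 days: 399 − 31 = 368 left.
April 1916 has 30 days: 368 − 30 = 338 left.
May 1916 has 31 days: 338 − 31 = 307 left.
June 1916 has 30 days: 307 − 30 = 277 left.
July 1916 has 31 days: 277 − 31 = 246 left.
August 1916 has 31 days: 246 − 31 = 215 left.
September 1916 has 30 days: 215 − 30 = 185 left.
October 1916 has 31 days: 185 − 31 = 154 left.
November 1916 has 30 days: 154 − 30 = 124 left.
December 1916 has 31 days: 124 − 31 = 93 left.
January 1917 has 31 days: 93 − 31 = 62 left.
February 1917 has 28 days (1917 is not a leap year): 62 − 28 = 34 left.
March 1917 has 31 days: 34 − 31 = 3 left.
3 days into April 1917 → April 3, 1917.
Counting forward 132 days from April 3, 1917:
April has 30 days, so 30 − 3 = 27 days remain after April 3, 1917; 132 − 27 = 105 left.
May 1917 has 31 days: 105 − 31 = 74 left.
June 1917 has 30 days: 74 − 30 = 44 left.
July 1917 has 31 days: 44 − 31 = 13 left.
13 days into August 1917 → August 13, 1917.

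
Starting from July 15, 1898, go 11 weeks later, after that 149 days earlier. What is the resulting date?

Advancing 11 weeks (= 77 days) from July 15, 1898:
July has 31 days, so 31 − 15 = 16 days remain after July 15, 1898; 77 − 16 = 61 left.
August 1898 has 31 days: 61 − 31 = 30 left.
30 days into September 1898 → September 30, 1898.
Subtracting 149 days from September 30, 1898:
Going back 30 days from September 30, 1898 reaches the end of the previous month; 149 − 30 = 119 left.
August 1898 has 31 days: 119 − 31 = 88 left.
July 1898 has 31 days: 88 − 31 = 57 left.
June 1898 has 30 days: 57 − 30 = 27 left.
May 1898 has 31 days; 31 − 27 = 4 → May 4, 1898.

May 4, 1898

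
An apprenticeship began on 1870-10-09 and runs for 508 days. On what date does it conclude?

Advancing 508 days from October 9, 1870.
October has 31 days, so 31 − 9 = 22 days remain after October 9, 1870; 508 − 22 = 486 left.
November 1870 has 30 days: 486 − 30 = 456 left.
December 1870 has 31 days: 456 − 31 = 425 left.
January 1871 has 31 days: 425 − 31 = 394 left.
February 1871 has 28 days (1871 is not a leap year): 394 − 28 = 366 left.
March 1871 has 31 days: 366 − 31 = 335 left.
April 1871 has 30 days: 335 − 30 = 305 left.
May 1871 has 31 days: 305 − 31 = 274 left.
June 1871 has 30 days: 274 − 30 = 244 left.
July 1871 has 31 days: 244 − 31 = 213 left.
August 1871 has 31 days: 213 − 31 = 182 left.
September 1871 has 30 days: 182 − 30 = 152 left.
October 1871 has 31 days: 152 − 31 = 121 left.
November 1871 has 30 days: 121 − 30 = 91 left.
December 1871 has 31 days: 91 − 31 = 60 left.
January 1872 has 31 days: 60 − 31 = 29 left.
29 days into February 1872 → February 29, 1872.

February 29, 1872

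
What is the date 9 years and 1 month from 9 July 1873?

Counting forward 9 years and 1 month from July 9, 1873.
+9 years → 1882; month 7 + 1 = 8 → August 1882.
Day 9 is valid in August, giving August 9, 1882.

August 9, 1882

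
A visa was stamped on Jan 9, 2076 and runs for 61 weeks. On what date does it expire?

March 11, 2077

Counting forward 61 weeks = 427 days from January 9, 2076.
January has 31 days, so 31 − 9 = 22 days remain after January 9, 2076; 427 − 22 = 405 left.
February 2076 has 29 days (2076 is a leap year): 405 − 29 = 376 left.
March 2076 has 31 days: 376 − 31 = 345 left.
April 2076 has 30 days: 345 − 30 = 315 left.
May 2076 has 31 days: 315 − 31 = 284 left.
June 2076 has 30 days: 284 − 30 = 254 left.
July 2076 has 31 days: 254 − 31 = 223 left.
August 2076 has 31 days: 223 − 31 = 192 left.
September 2076 has 30 days: 192 − 30 = 162 left.
October 2076 has 31 days: 162 − 31 = 131 left.
November 2076 has 30 days: 131 − 30 = 101 left.
December 2076 has 31 days: 101 − 31 = 70 left.
January 2077 has 31 days: 70 − 31 = 39 left.
February 2077 has 28 days (2077 is not a leap year): 39 − 28 = 11 left.
11 days into March 2077 → March 11, 2077.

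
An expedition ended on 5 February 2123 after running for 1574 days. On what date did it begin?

Counting back 1574 days from February 5, 2123.
Going back 5 days from February 5, 2123 reaches the end of the previous month; 1574 − 5 = 1569 left.
January 2123 has 31 days: 1569 − 31 = 1538 left.
December 2122 has 31 days: 1538 − 31 = 1507 left.
November 2122 has 30 days: 1507 − 30 = 1477 left.
October 2122 has 31 days: 1477 − 31 = 1446 left.
September 2122 has 30 days: 1446 − 30 = 1416 left.
August 2122 has 31 days: 1416 − 31 = 1385 left.
July 2122 has 31 days: 1385 − 31 = 1354 left.
June 2122 has 30 days: 1354 − 30 = 1324 left.
May 2122 has 31 days: 1324 − 31 = 1293 left.
April 2122 has 30 days: 1293 − 30 = 1263 left.
March 2122 has 31 days: 1263 − 31 = 1232 left.
February 2122 has 28 days (2122 is not a leap year): 1232 − 28 = 1204 left.
January 2122 has 31 days: 1204 − 31 = 1173 left.
December 2121 has 31 days: 1173 − 31 = 1142 left.
November 2121 has 30 days: 1142 − 30 = 1112 left.
October 2121 has 31 days: 1112 − 31 = 1081 left.
September 2121 has 30 days: 1081 − 30 = 1051 left.
August 2121 has 31 days: 1051 − 31 = 1020 left.
July 2121 has 31 days: 1020 − 31 = 989 left.
June 2121 has 30 days: 989 − 30 = 959 left.
May 2121 has 31 days: 959 − 31 = 928 left.
April 2121 has 30 days: 928 − 30 = 898 left.
March 2121 has 31 days: 898 − 31 = 867 left.
February 2121 has 28 days (2121 is not a leap year): 867 − 28 = 839 left.
January 2121 has 31 days: 839 − 31 = 808 left.
December 2120 has 31 days: 808 − 31 = 777 left.
November 2120 has 30 days: 777 − 30 = 747 left.
October 2120 has 31 days: 747 − 31 = 716 left.
September 2120 has 30 days: 716 − 30 = 686 left.
August 2120 has 31 days: 686 − 31 = 655 left.
July 2120 has 31 days: 655 − 31 = 624 left.
June 2120 has 30 days: 624 − 30 = 594 left.
May 2120 has 31 days: 594 − 31 = 563 left.
April 2120 has 30 days: 563 − 30 = 533 left.
March 2120 has 31 days: 533 − 31 = 502 left.
February 2120 has 29 days (2120 is a leap year): 502 − 29 = 473 left.
January 2120 has 31 days: 473 − 31 = 442 left.
December 2119 has 31 days: 442 − 31 = 411 left.
November 2119 has 30 days: 411 − 30 = 381 left.
October 2119 has 31 days: 381 − 31 = 350 left.
September 2119 has 30 days: 350 − 30 = 320 left.
August 2119 has 31 days: 320 − 31 = 289 left.
July 2119 has 31 days: 289 − 31 = 258 left.
June 2119 has 30 days: 258 − 30 = 228 left.
May 2119 has 31 days: 228 − 31 = 197 left.
April 2119 has 30 days: 197 − 30 = 167 left.
March 2119 has 31 days: 167 − 31 = 136 left.
February 2119 has 28 days (2119 is not a leap year): 136 − 28 = 108 left.
January 2119 has 31 days: 108 − 31 = 77 left.
December 2118 has 31 days: 77 − 31 = 46 left.
November 2118 has 30 days: 46 − 30 = 16 left.
October 2118 has 31 days; 31 − 16 = 15 → October 15, 2118.

October 15, 2118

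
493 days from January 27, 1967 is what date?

Counting forward 493 days from January 27, 1967.
January has 31 days, so 31 − 27 = 4 days remain after January 27, 1967; 493 − 4 = 489 left.
February 1967 has 28 days (1967 is not a leap year): 489 − 28 = 461 left.
March 1967 has 31 days: 461 − 31 = 430 left.
April 1967 has 30 days: 430 − 30 = 400 left.
May 1967 has 31 days: 400 − 31 = 369 left.
June 1967 has 30 days: 369 − 30 = 339 left.
July 1967 has 31 days: 339 − 31 = 308 left.
August 1967 has 31 days: 308 − 31 = 277 left.
September 1967 has 30 days: 277 − 30 = 247 left.
October 1967 has 31 days: 247 − 31 = 216 left.
November 1967 has 30 days: 216 − 30 = 186 left.
December 1967 has 31 days: 186 − 31 = 155 left.
January 1968 has 31 days: 155 − 31 = 124 left.
February 1968 has 29 days (1968 is a leap year): 124 − 29 = 95 left.
March 1968 has 31 days: 95 − 31 = 64 left.
April 1968 has 30 days: 64 − 30 = 34 left.
May 1968 has 31 days: 34 − 31 = 3 left.
3 days into June 1968 → June 3, 1968.

June 3, 1968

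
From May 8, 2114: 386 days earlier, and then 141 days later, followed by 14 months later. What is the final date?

Counting back 386 days from May 8, 2114:
Going back 8 days from May 8, 2114 reaches the end of the previous month; 386 − 8 = 378 left.
April 2114 has 30 days: 378 − 30 = 348 left.
March 2114 has 31 days: 348 − 31 = 317 left.
February 2114 has 28 days (2114 is not a leap year): 317 − 28 = 289 left.
January 2114 has 31 days: 289 − 31 = 258 left.
December 2113 has 31 days: 258 − 31 = 227 left.
November 2113 has 30 days: 227 − 30 = 197 left.
October 2113 has 31 days: 197 − 31 = 166 left.
September 2113 has 30 days: 166 − 30 = 136 left.
August 2113 has 31 days: 136 − 31 = 105 left.
July 2113 has 31 days: 105 − 31 = 74 left.
June 2113 has 30 days: 74 − 30 = 44 left.
May 2113 has 31 days: 44 − 31 = 13 left.
April 2113 has 30 days; 30 − 13 = 17 → April 17, 2113.
Advancing 141 days from April 17, 2113:
April has 30 days, so 30 − 17 = 13 days remain after April 17, 2113; 141 − 13 = 128 left.
May 2113 has 31 days: 128 − 31 = 97 left.
June 2113 has 30 days: 97 − 30 = 67 left.
July 2113 has 31 days: 67 − 31 = 36 left.
August 2113 has 31 days: 36 − 31 = 5 left.
5 days into September 2113 → September 5, 2113.
Adding 14 months from September 5, 2113:
month 9 + 14 = 23, which is month 11 of year 2114 → November 2114.
Day 5 is valid in November, giving November 5, 2114.

November 5, 2114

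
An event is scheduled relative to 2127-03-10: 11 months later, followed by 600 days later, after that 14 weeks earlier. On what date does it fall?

Adding 11 months from March 10, 2127:
month 3 + 11 = 14, which is month 2 of year 2128 → February 2128.
Day 10 is valid in February, giving February 10, 2128.
Adding 600 days from February 10, 2128:
February has 29 days, so 29 − 10 = 19 days remain after February 10, 2128; 600 − 19 = 581 left.
March 2128 has 31 days: 581 − 31 = 550 left.
April 2128 has 30 days: 550 − 30 = 520 left.
May 2128 has 31 days: 520 − 31 = 489 left.
June 2128 has 30 days: 489 − 30 = 459 left.
July 2128 has 31 days: 459 − 31 = 428 left.
August 2128 has 31 days: 428 − 31 = 397 left.
September 2128 has 30 days: 397 − 30 = 367 left.
October 2128 has 31 days: 367 − 31 = 336 left.
November 2128 has 30 days: 336 − 30 = 306 left.
December 2128 has 31 days: 306 − 31 = 275 left.
January 2129 has 31 days: 275 − 31 = 244 left.
February 2129 has 28 days (2129 is not a leap year): 244 − 28 = 216 left.
March 2129 has 31 days: 216 − 31 = 185 left.
April 2129 has 30 days: 185 − 30 = 155 left.
May 2129 has 31 days: 155 − 31 = 124 left.
June 2129 has 30 days: 124 − 30 = 94 left.
July 2129 has 31 days: 94 − 31 = 63 left.
August 2129 has 31 days: 63 − 31 = 32 left.
September 2129 has 30 days: 32 − 30 = 2 left.
2 days into October 2129 → October 2, 2129.
Going back 14 weeks (= 98 days) from October 2, 2129:
Going back 2 days from October 2, 2129 reaches the end of the previous month; 98 − 2 = 96 left.
September 2129 has 30 days: 96 − 30 = 66 left.
August 2129 has 31 days: 66 − 31 = 35 left.
July 2129 has 31 days: 35 − 31 = 4 left.
June 2129 has 30 days; 30 − 4 = 26 → June 26, 2129.

June 26, 2129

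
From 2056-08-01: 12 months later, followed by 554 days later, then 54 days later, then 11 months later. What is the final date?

Counting forward 12 months from August 1, 2056:
month 8 + 12 = 20, which is month 8 of year 2057 → August 2057.
Day 1 is valid in August, giving August 1, 2057.
Advancing 554 days from August 1, 2057:
August has 31 days, so 31 − 1 = 30 days remain after August 1, 2057; 554 − 30 = 524 left.
September 2057 has 30 days: 524 − 30 = 494 left.
October 2057 has 31 days: 494 − 31 = 463 left.
November 2057 has 30 days: 463 − 30 = 433 left.
December 2057 has 31 days: 433 − 31 = 402 left.
January 2058 has 31 days: 402 − 31 = 371 left.
February 2058 has 28 days (2058 is not a leap year): 371 − 28 = 343 left.
March 2058 has 31 days: 343 − 31 = 312 left.
April 2058 has 30 days: 312 − 30 = 282 left.
May 2058 has 31 days: 282 − 31 = 251 left.
June 2058 has 30 days: 251 − 30 = 221 left.
July 2058 has 31 days: 221 − 31 = 190 left.
August 2058 has 31 days: 190 − 31 = 159 left.
September 2058 has 30 days: 159 − 30 = 129 left.
October 2058 has 31 days: 129 − 31 = 98 left.
November 2058 has 30 days: 98 − 30 = 68 left.
December 2058 has 31 days: 68 − 31 = 37 left.
January 2059 has 31 days: 37 − 31 = 6 left.
6 days into February 2059 → February 6, 2059.
Advancing 54 days from February 6, 2059:
February has 28 days, so 28 − 6 = 22 days remain after February 6, 2059; 54 − 22 = 32 left.
March 2059 has 31 days: 32 − 31 = 1 left.
1 day into April 2059 → April 1, 2059.
Counting forward 11 months from April 1, 2059:
month 4 + 11 = 15, which is month 3 of year 2060 → March 2060.
Day 1 is valid in March, giving March 1, 2060.

March 1, 2060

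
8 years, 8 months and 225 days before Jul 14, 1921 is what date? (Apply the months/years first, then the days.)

April 3, 1912

Counting back 8 years, 8 months and 225 days from July 14, 1921: first the month/year part, then the days.
-8 years → 1913; month 7 − 8 = -1, which is month 11 of year 1912 → November 1912.
Day 14 is valid in November, giving November 14, 1912.
Now subtract 225 days from November 14, 1912.
Going back 14 days from November 14, 1912 reaches the end of the previous month; 225 − 14 = 211 left.
October 1912 has 31 days: 211 − 31 = 180 left.
September 1912 has 30 days: 180 − 30 = 150 left.
August 1912 has 31 days: 150 − 31 = 119 left.
July 1912 has 31 days: 119 − 31 = 88 left.
June 1912 has 30 days: 88 − 30 = 58 left.
May 1912 has 31 days: 58 − 31 = 27 left.
April 1912 has 30 days; 30 − 27 = 3 → April 3, 1912.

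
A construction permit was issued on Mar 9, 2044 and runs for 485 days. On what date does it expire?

July 7, 2045

Adding 485 days from March 9, 2044.
March has 31 days, so 31 − 9 = 22 days remain after March 9, 2044; 485 − 22 = 463 left.
April 2044 has 30 days: 463 − 30 = 433 left.
May 2044 has 31 days: 433 − 31 = 402 left.
June 2044 has 30 days: 402 − 30 = 372 left.
July 2044 has 31 days: 372 − 31 = 341 left.
August 2044 has 31 days: 341 − 31 = 310 left.
September 2044 has 30 days: 310 − 30 = 280 left.
October 2044 has 31 days: 280 − 31 = 249 left.
November 2044 has 30 days: 249 − 30 = 219 left.
December 2044 has 31 days: 219 − 31 = 188 left.
January 2045 has 31 days: 188 − 31 = 157 left.
February 2045 has 28 days (2045 is not a leap year): 157 − 28 = 129 left.
March 2045 has 31 days: 129 − 31 = 98 left.
April 2045 has 30 days: 98 − 30 = 68 left.
May 2045 has 31 days: 68 − 31 = 37 left.
June 2045 has 30 days: 37 − 30 = 7 left.
7 days into July 2045 → July 7, 2045.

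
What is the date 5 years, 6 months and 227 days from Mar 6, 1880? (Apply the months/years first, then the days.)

April 21, 1886

Counting forward 5 years, 6 months and 227 days from March 6, 1880: first the month/year part, then the days.
+5 years → 1885; month 3 + 6 = 9 → September 1885.
Day 6 is valid in September, giving September 6, 1885.
Now add 227 days from September 6, 1885.
September has 30 days, so 30 − 6 = 24 days remain after September 6, 1885; 227 − 24 = 203 left.
October 1885 has 31 days: 203 − 31 = 172 left.
November 1885 has 30 days: 172 − 30 = 142 left.
December 1885 has 31 days: 142 − 31 = 111 left.
January 1886 has 31 days: 111 − 31 = 80 left.
February 1886 has 28 days (1886 is not a leap year): 80 − 28 = 52 left.
March 1886 has 31 days: 52 − 31 = 21 left.
21 days into April 1886 → April 21, 1886.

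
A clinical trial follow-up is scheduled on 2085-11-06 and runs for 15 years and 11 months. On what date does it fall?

Adding 15 years and 11 months from November 6, 2085.
+15 years → 2100; month 11 + 11 = 22, which is month 10 of year 2101 → October 2101.
Day 6 is valid in October, giving October 6, 2101.

October 6, 2101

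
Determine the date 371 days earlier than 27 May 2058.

May 21, 2057

Going back 371 days from May 27, 2058.
Going back 27 days from May 27, 2058 reaches the end of the previous month; 371 − 27 = 344 left.
April 2058 has 30 days: 344 − 30 = 314 left.
March 2058 has 31 days: 314 − 31 = 283 left.
February 2058 has 28 days (2058 is not a leap year): 283 − 28 = 255 left.
January 2058 has 31 days: 255 − 31 = 224 left.
December 2057 has 31 days: 224 − 31 = 193 left.
November 2057 has 30 days: 193 − 30 = 163 left.
October 2057 has 31 days: 163 − 31 = 132 left.
September 2057 has 30 days: 132 − 30 = 102 left.
August 2057 has 31 days: 102 − 31 = 71 left.
July 2057 has 31 days: 71 − 31 = 40 left.
June 2057 has 30 days: 40 − 30 = 10 left.
May 2057 has 31 days; 31 − 10 = 21 → May 21, 2057.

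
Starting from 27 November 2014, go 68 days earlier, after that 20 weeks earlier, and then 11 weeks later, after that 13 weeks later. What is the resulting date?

Counting back 68 days from November 27, 2014:
Going back 27 days from November 27, 2014 reaches the end of the previous month; 68 − 27 = 41 left.
October 2014 has 31 days: 41 − 31 = 10 left.
September 2014 has 30 days; 30 − 10 = 20 → September 20, 2014.
Subtracting 20 weeks (= 140 days) from September 20, 2014:
Going back 20 days from September 20, 2014 reaches the end of the previous month; 140 − 20 = 120 left.
August 2014 has 31 days: 120 − 31 = 89 left.
July 2014 has 31 days: 89 − 31 = 58 left.
June 2014 has 30 days: 58 − 30 = 28 left.
May 2014 has 31 days; 31 − 28 = 3 → May 3, 2014.
Counting forward 11 weeks (= 77 days) from May 3, 2014:
May has 31 days, so 31 − 3 = 28 days remain after May 3, 2014; 77 − 28 = 49 left.
June 2014 has 30 days: 49 − 30 = 19 left.
19 days into July 2014 → July 19, 2014.
Adding 13 weeks (= 91 days) from July 19, 2014:
July has 31 days, so 31 − 19 = 12 days remain after July 19, 2014; 91 − 12 = 79 left.
August 2014 has 31 days: 79 − 31 = 48 left.
September 2014 has 30 days: 48 − 30 = 18 left.
18 days into October 2014 → October 18, 2014.

October 18, 2014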